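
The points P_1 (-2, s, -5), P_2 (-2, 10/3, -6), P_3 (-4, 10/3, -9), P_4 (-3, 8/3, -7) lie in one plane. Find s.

Coplanarity ⇔ det[P_1P_2; P_1P_3; P_1P_4] = 0.
Expanding, this is linear in s: (-1)s + (2) = 0.
So s = 2.

2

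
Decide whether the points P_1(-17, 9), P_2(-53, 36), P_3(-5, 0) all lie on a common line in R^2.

Yes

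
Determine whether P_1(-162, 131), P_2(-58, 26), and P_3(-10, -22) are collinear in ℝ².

P_1P_2 = (104, -105), P_1P_3 = (152, -153).
det[P_1P_2; P_1P_3] = (104)(-153) − (-105)(152) = 48.
The determinant is nonzero, so they are not collinear.

No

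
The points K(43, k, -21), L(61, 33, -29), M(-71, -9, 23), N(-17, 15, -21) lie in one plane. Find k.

27

The points are coplanar iff KL · (KM × KN) = 0.
Expanding, this is linear in k: (3000)k + (-81000) = 0.
So k = 27.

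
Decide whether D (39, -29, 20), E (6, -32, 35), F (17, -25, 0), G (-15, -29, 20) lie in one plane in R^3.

Yes

The four points are coplanar iff the 3×3 determinant with rows DE, DF, DG is zero.
Rows: (-33, -3, 15), (-22, 4, -20), (-54, 0, 0).
Expanding along the first row: (-33)(0) − (-3)(-1080) + (15)(216) = 0.
Zero determinant ⇒ coplanar.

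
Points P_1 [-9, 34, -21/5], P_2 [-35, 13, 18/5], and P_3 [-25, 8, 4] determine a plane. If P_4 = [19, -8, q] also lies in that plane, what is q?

Coplanarity requires P_1P_2 · (P_1P_3 × P_1P_4) = 0.
P_1P_2 = (-26, -21, 39/5), P_1P_3 = (-16, -26, 41/5); the triple product is linear in q with coefficient 340 and constant term -1428.
Setting it to zero: q = 21/5.

21/5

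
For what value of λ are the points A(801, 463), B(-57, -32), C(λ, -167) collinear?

-291

The three points are collinear iff det[AB; AC] = 0.
This determinant is linear in λ: (495)λ + (144045) = 0, so λ = -291.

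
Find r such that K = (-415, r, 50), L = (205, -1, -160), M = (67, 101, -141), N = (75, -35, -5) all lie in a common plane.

Coplanarity ⇔ det[KL; KM; KN] = 0.
Expanding, this is linear in r: (-18920)r + (6413880) = 0.
So r = 339.

339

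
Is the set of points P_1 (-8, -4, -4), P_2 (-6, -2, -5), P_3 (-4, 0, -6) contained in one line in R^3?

P_1P_2 = (2, 2, -1), P_1P_3 = (4, 4, -2).
P_1P_2 × P_1P_3 = (0, 0, 0).
The cross product vanishes, so the three points are collinear.

Yes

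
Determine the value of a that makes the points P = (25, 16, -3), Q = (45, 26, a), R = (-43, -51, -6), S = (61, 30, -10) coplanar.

-6

The points are coplanar iff PQ · (PR × PS) = 0.
Expanding, this is linear in a: (1460)a + (8760) = 0.
So a = -6.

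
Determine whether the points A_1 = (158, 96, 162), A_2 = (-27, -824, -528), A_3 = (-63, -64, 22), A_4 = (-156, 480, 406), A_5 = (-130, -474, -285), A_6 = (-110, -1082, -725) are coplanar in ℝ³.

No

The plane through A_1, A_2, A_3 has normal n = A_1A_2 × A_1A_3 = (18400, 126590, -173720) and equation n·P = -13082800.
Checking the remaining points: n·A_4 = -12637520, n·A_5 = -12885460, n·A_6 = -13047380.
Since n·A_4 = -12637520 ≠ -13082800, A_4 is off the plane and the points are not all coplanar.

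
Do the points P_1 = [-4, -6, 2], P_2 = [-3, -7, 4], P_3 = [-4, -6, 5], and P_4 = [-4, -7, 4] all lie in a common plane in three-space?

No

The four points are coplanar iff the 3×3 determinant with rows P_1P_2, P_1P_3, P_1P_4 is zero.
Rows: (1, -1, 2), (0, 0, 3), (0, -1, 2).
Expanding along the first row: (1)(3) − (-1)(0) + (2)(0) = 3.
Nonzero ⇒ not coplanar.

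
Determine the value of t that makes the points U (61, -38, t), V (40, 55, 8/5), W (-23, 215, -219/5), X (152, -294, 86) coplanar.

19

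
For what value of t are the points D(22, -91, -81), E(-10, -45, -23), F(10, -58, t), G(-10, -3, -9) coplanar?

-54

Normal to plane DEG: n = (-1792, 448, -1344); plane equation n·P = 28672.
Requiring n·F = 28672: (-1344)t + (-43904) = 28672.
So t = -54.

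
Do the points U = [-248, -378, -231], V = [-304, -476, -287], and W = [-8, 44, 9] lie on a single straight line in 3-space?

UV = (-56, -98, -56), UW = (240, 422, 240).
Comparing components 2 and 3: (-98)(240) − (-56)(422) = 112 ≠ 0, so UV and UW are not parallel and the points are not collinear.

No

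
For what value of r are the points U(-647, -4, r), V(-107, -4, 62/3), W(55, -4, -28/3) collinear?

Collinearity requires UV × UW = 0; each component is linear in r.
The y-component gives (-162)r + (19548) = 0, so r = 362/3.
The remaining components then also vanish.

362/3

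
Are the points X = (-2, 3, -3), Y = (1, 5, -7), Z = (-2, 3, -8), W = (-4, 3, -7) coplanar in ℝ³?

The four points are coplanar iff the 3×3 determinant with rows XY, XZ, XW is zero.
Rows: (3, 2, -4), (0, 0, -5), (-2, 0, -4).
Expanding along the first row: (3)(0) − (2)(-10) + (-4)(0) = 20.
Nonzero ⇒ not coplanar.

No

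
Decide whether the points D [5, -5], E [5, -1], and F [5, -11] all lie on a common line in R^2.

DE = (0, 4), DF = (0, -6).
Checking proportionality: DF = -3/2·DE, so the vectors are parallel and the points are collinear.

Yes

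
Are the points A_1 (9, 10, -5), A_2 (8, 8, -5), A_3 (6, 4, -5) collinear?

A_1A_2 = (-1, -2, 0), A_1A_3 = (-3, -6, 0).
A_1A_2 × A_1A_3 = (0, 0, 0).
The cross product vanishes, so the three points are collinear.

Yes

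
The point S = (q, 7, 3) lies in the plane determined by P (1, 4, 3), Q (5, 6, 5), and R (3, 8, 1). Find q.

The plane through P, Q, R has equation −12x + 12y + 12z = 72.
Substituting S: (-12)q + (120) = 72, so q = 4.

4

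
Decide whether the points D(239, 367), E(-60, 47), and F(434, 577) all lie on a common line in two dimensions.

DE = (-299, -320), DF = (195, 210).
det[DE; DF] = (-299)(210) − (-320)(195) = -390.
The determinant is nonzero, so they are not collinear.

No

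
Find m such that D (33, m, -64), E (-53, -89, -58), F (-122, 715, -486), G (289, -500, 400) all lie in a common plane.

The points are coplanar iff DE · (DF × DG) = 0.
Expanding, this is linear in m: (114774)m + (-7804632) = 0.
So m = 68.

68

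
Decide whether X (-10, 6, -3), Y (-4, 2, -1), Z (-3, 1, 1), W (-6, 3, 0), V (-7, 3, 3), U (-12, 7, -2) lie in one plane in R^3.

Yes

The plane through X, Y, Z has normal n = XY × XZ = (-6, -10, -2) and equation n·P = 6.
Checking the remaining points: n·W = 6, n·V = 6, n·U = 6.
All equal 6, so all 6 points lie in one plane.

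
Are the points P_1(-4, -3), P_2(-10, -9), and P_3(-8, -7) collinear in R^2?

P_1P_2 = (-6, -6), P_1P_3 = (-4, -4).
det[P_1P_2; P_1P_3] = (-6)(-4) − (-6)(-4) = 0.
The determinant is zero, so the points are collinear.

Yes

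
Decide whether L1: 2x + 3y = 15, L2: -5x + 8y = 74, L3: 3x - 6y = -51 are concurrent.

No

Intersecting L1 and L2: solving the 2×2 system gives (x, y) = (-102/31, 223/31).
Substitute into L3: (3)(-102/31) + (-6)(223/31) = -1644/31.
But L3 requires -51 ≠ -1644/31, so the three lines have no common point.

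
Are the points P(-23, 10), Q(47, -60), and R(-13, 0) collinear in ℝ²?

PQ = (70, -70), PR = (10, -10).
Checking proportionality: PR = 1/7·PQ, so the vectors are parallel and the points are collinear.

Yes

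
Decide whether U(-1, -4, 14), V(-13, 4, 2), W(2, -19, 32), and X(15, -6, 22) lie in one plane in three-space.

No

With U as base: UV = (-12, 8, -12), UW = (3, -15, 18), UX = (16, -2, 8).
UW × UX = (-84, 264, 234).
UV · (UW × UX) = 312.
Since 312 ≠ 0, the four points are not coplanar.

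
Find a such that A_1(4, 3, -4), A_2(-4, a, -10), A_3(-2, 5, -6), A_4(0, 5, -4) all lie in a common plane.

4

The points are coplanar iff A_1A_2 · (A_1A_3 × A_1A_4) = 0.
Expanding, this is linear in a: (8)a + (-32) = 0.
So a = 4.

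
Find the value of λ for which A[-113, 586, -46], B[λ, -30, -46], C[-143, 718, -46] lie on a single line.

Direction AC = (-30, 132, 0). From the y-coordinate of B, the parameter along the line is τ = (-30 − 586)/132 = -14/3.
Then λ = (-113) + (-14/3)·(-30) = 27.

27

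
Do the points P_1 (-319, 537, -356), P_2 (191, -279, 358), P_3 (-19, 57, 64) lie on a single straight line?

Yes

P_1P_2 = (510, -816, 714), P_1P_3 = (300, -480, 420).
P_1P_2 × P_1P_3 = (0, 0, 0).
The cross product vanishes, so the three points are collinear.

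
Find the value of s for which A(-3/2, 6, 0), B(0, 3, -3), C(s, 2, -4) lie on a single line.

Collinearity requires AB × AC = 0; each component is linear in s.
The y-component gives (-3)s + (3/2) = 0, so s = 1/2.
The remaining components then also vanish.

1/2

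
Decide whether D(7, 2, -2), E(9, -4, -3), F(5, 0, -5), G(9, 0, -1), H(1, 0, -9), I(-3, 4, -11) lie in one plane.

Yes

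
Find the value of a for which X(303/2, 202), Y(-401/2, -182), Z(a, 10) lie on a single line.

Collinearity: (Z − X) must be parallel to (Y − X) = (-352, -384).
Cross-multiplying the components: (a − 303/2)·(-384) = (-192)·(-352).
Solving gives a = -49/2.

-49/2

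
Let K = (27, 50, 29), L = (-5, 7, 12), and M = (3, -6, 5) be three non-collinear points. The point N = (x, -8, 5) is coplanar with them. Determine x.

-6

The plane through K, L, M has equation 80x − 360y + 760z = 6200.
Substituting N: (80)x + (6680) = 6200, so x = -6.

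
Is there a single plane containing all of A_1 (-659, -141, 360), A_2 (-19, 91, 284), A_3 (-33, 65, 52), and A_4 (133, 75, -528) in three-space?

A normal to the plane through A_1, A_2, A_3 is n = A_1A_2 × A_1A_3 = (-55800, 149544, -13392).
The plane has equation n·P = 10865376. For A_4: n·A_4 = 10865376.
Equal, so A_4 lies in the plane and all four are coplanar.

Yes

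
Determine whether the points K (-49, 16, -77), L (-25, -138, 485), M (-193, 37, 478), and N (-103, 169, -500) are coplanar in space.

The four points are coplanar iff the 3×3 determinant with rows KL, KM, KN is zero.
Rows: (24, -154, 562), (-144, 21, 555), (-54, 153, -423).
Expanding along the first row: (24)(-93798) − (-154)(90882) + (562)(-20898) = 0.
Zero determinant ⇒ coplanar.

Yes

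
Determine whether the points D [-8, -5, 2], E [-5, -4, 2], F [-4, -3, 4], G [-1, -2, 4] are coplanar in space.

Yes

A normal to the plane through D, E, F is n = DE × DF = (2, -6, 2).
The plane has equation n·P = 18. For G: n·G = 18.
Equal, so G lies in the plane and all four are coplanar.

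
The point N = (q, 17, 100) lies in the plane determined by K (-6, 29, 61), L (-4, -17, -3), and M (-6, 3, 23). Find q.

Coplanarity requires KL · (KM × KN) = 0.
KL = (2, -46, -64), KM = (0, -26, -38); the triple product is linear in q with coefficient 84 and constant term -2436.
Setting it to zero: q = 29.

29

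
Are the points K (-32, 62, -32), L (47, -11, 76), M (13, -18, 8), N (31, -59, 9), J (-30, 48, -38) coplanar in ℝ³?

The plane through K, L, M has normal n = KL × KM = (5720, 1700, -3035) and equation n·P = 19480.
Checking the remaining points: n·N = 49705, n·J = 25330.
Since n·N = 49705 ≠ 19480, N is off the plane and the points are not all coplanar.

No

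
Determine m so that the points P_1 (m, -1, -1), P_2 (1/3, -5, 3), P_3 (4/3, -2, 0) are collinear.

5/3

Direction P_2P_3 = (1, 3, -3). From the y-coordinate of P_1, the parameter along the line is τ = (-1 − (-5))/3 = 4/3.
Then m = 1/3 + 4/3·(1) = 5/3.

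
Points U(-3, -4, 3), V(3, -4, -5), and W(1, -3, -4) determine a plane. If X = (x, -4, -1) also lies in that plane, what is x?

A normal to the plane is n = UV × UW = (8, 10, 6).
X lies in the plane iff n · UX = 0.
This gives (8)x + (0) = 0, so x = 0.

0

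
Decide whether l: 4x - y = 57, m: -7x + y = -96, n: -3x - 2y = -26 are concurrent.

Intersecting l and m: solving the 2×2 system gives (x, y) = (13, -5).
Substitute into n: (-3)(13) + (-2)(-5) = -29.
But n requires -26 ≠ -29, so the three lines have no common point.

No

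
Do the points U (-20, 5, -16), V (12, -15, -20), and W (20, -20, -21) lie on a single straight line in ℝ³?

Yes

UV = (32, -20, -4), UW = (40, -25, -5).
UV × UW = (0, 0, 0).
The cross product vanishes, so the three points are collinear.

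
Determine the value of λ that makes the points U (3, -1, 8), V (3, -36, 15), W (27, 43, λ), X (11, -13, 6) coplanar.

The points are coplanar iff UV · (UW × UX) = 0.
Expanding, this is linear in λ: (-280)λ + (-3920) = 0.
So λ = -14.

-14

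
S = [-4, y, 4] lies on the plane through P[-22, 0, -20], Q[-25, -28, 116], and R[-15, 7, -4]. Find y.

21

Coplanarity requires PQ · (PR × PS) = 0.
PQ = (-3, -28, 136), PR = (7, 7, 16); the triple product is linear in y with coefficient 1000 and constant term -21000.
Setting it to zero: y = 21.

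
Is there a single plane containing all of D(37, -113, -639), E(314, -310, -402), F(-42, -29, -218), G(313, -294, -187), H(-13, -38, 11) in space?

No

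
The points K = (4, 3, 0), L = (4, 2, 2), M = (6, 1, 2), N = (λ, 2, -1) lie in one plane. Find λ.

7

Normal to plane KLM: n = (2, 4, 2); plane equation n·P = 20.
Requiring n·N = 20: (2)λ + (6) = 20.
So λ = 7.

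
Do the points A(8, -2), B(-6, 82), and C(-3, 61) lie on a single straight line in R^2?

No

AB = (-14, 84), AC = (-11, 63).
det[AB; AC] = (-14)(63) − (84)(-11) = 42.
The determinant is nonzero, so they are not collinear.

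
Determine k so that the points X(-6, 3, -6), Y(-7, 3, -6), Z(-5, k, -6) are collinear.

3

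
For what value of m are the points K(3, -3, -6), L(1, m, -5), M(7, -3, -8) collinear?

Direction KM = (4, 0, -2). From the x-coordinate of L, the parameter along the line is τ = (1 − 3)/4 = -1/2.
Then m = (-3) + (-1/2)·(0) = -3.

-3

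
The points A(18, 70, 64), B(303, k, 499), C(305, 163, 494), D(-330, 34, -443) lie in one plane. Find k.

205

Coplanarity ⇔ det[AB; AC; AD] = 0.
Expanding, this is linear in k: (-4131)k + (846855) = 0.
So k = 205.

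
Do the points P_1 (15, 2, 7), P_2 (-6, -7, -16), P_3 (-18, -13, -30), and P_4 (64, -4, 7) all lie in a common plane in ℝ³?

No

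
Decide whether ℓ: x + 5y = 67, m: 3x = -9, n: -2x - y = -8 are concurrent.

Yes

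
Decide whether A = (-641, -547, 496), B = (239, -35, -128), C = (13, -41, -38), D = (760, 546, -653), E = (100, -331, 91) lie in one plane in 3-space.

Yes

The plane through A, B, C has normal n = AB × AC = (42336, 61824, 110432) and equation n·P = -6180832.
Checking the remaining points: n·D = -6180832, n·E = -6180832.
All equal -6180832, so all 5 points lie in one plane.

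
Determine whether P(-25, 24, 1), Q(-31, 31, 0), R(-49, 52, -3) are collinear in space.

Yes

PQ = (-6, 7, -1), PR = (-24, 28, -4).
PQ × PR = (0, 0, 0).
The cross product vanishes, so the three points are collinear.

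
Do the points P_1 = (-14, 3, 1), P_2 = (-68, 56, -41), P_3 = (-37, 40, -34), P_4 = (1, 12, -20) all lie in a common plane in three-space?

A normal to the plane through P_1, P_2, P_3 is n = P_1P_2 × P_1P_3 = (-301, -924, -779).
The plane has equation n·P = 663. For P_4: n·P_4 = 4191.
4191 ≠ 663, so P_4 is off the plane.

No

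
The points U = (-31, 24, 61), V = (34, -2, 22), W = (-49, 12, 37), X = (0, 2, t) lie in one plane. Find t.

Normal to plane UVW: n = (156, 2262, -1248); plane equation n·P = -26676.
Requiring n·X = -26676: (-1248)t + (4524) = -26676.
So t = 25.

25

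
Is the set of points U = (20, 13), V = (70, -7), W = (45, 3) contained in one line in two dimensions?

Yes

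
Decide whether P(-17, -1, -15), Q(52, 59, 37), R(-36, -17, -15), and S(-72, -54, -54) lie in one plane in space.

No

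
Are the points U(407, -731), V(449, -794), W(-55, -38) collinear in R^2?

Yes

UV = (42, -63), UW = (-462, 693).
Twice the signed area of △UVW is (42)(693) − (-63)(-462) = 0.
The triangle is degenerate (zero area), so the points are collinear.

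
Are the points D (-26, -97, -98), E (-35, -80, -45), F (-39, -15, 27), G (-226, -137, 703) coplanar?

With D as base: DE = (-9, 17, 53), DF = (-13, 82, 125), DG = (-200, -40, 801).
DF × DG = (70682, -14587, 16920).
DE · (DF × DG) = 12643.
Since 12643 ≠ 0, the four points are not coplanar.

No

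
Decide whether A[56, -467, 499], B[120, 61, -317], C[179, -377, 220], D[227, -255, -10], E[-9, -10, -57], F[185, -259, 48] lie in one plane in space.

Yes

The plane through A, B, C has normal n = AB × AC = (-73872, -82512, -59184) and equation n·P = 4863456.
Checking the remaining points: n·D = 4863456, n·E = 4863456, n·F = 4863456.
All equal 4863456, so all 6 points lie in one plane.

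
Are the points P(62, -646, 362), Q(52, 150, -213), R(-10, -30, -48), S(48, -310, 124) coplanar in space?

No

A normal to the plane through P, Q, R is n = PQ × PR = (27840, 37300, 51152).
The plane has equation n·X = -3852696. For S: n·S = -3883832.
-3883832 ≠ -3852696, so S is off the plane.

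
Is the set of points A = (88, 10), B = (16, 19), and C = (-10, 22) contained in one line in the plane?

No

AB = (-72, 9), AC = (-98, 12).
det[AB; AC] = (-72)(12) − (9)(-98) = 18.
The determinant is nonzero, so they are not collinear.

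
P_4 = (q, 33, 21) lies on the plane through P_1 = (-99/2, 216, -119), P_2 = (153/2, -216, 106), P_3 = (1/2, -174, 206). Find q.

-39/2

A normal to the plane is n = P_1P_2 × P_1P_3 = (-52650, -29700, -27540).
P_4 lies in the plane iff n · P_1P_4 = 0.
This gives (-52650)q + (-1026675) = 0, so q = -39/2.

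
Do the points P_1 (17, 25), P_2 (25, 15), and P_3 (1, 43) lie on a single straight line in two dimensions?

P_1P_2 = (8, -10), P_1P_3 = (-16, 18).
If collinear, P_1P_3 would be a scalar multiple of P_1P_2. But (8)·(18) ≠ (-10)·(-16) (difference -16), so they are not parallel; the points are not collinear.

No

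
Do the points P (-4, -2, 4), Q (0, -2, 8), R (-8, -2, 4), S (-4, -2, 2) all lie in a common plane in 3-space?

The four points are coplanar iff the 3×3 determinant with rows PQ, PR, PS is zero.
Rows: (4, 0, 4), (-4, 0, 0), (0, 0, -2).
Expanding along the first row: (4)(0) − (0)(8) + (4)(0) = 0.
Zero determinant ⇒ coplanar.

Yes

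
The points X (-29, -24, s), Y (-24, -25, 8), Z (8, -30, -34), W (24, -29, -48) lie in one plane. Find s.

15

The points are coplanar iff XY · (XZ × XW) = 0.
Expanding, this is linear in s: (-112)s + (1680) = 0.
So s = 15.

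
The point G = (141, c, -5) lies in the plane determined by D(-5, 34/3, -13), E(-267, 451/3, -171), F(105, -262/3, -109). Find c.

Coplanarity requires DE · (DF × DG) = 0.
DE = (-262, 139, -158), DF = (110, -296/3, -96); the triple product is linear in c with coefficient -42532 and constant term -3657752.
Setting it to zero: c = -86.

-86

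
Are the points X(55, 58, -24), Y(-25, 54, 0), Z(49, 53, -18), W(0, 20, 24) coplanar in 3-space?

With X as base: XY = (-80, -4, 24), XZ = (-6, -5, 6), XW = (-55, -38, 48).
XZ × XW = (-12, -42, -47).
XY · (XZ × XW) = 0.
The scalar triple product vanishes, so the four points are coplanar.

Yes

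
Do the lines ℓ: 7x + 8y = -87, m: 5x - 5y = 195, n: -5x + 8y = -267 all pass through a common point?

Yes

Lines aᵢx + bᵢy = cᵢ with pairwise distinct directions are concurrent exactly when det[aᵢ bᵢ cᵢ] = 0.
Here the determinant is 0.
It vanishes, so the lines are concurrent at (15, -24).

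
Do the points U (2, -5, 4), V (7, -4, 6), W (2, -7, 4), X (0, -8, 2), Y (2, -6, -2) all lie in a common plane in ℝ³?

No

The plane through U, V, W has normal n = UV × UW = (4, 0, -10) and equation n·P = -32.
Checking the remaining points: n·X = -20, n·Y = 28.
Since n·X = -20 ≠ -32, X is off the plane and the points are not all coplanar.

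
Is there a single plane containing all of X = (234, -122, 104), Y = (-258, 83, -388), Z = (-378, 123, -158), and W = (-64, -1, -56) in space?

A normal to the plane through X, Y, Z is n = XY × XZ = (66830, 172200, 4920).
The plane has equation n·P = -4858500. For W: n·W = -4724840.
-4724840 ≠ -4858500, so W is off the plane.

No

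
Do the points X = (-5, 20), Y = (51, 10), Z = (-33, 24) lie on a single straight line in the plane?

No

XY = (56, -10), XZ = (-28, 4).
Twice the signed area of △XYZ is (56)(4) − (-10)(-28) = -56.
The area is nonzero, so the three points are not collinear.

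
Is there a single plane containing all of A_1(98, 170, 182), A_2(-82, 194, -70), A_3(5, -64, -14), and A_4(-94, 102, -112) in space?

No

The four points are coplanar iff the 3×3 determinant with rows A_1A_2, A_1A_3, A_1A_4 is zero.
Rows: (-180, 24, -252), (-93, -234, -196), (-192, -68, -294).
Expanding along the first row: (-180)(55468) − (24)(-10290) + (-252)(-38604) = -9072.
Nonzero ⇒ not coplanar.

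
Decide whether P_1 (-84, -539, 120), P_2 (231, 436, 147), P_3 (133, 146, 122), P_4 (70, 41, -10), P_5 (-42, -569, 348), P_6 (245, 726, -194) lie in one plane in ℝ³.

No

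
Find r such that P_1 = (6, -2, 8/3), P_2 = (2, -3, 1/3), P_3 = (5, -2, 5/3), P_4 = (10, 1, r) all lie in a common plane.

Normal to plane P_1P_2P_3: n = (1, -5/3, -1); plane equation n·P = 20/3.
Requiring n·P_4 = 20/3: (-1)r + (25/3) = 20/3.
So r = 5/3.

5/3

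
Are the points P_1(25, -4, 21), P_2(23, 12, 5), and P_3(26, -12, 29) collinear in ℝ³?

Yes

P_1P_2 = (-2, 16, -16), P_1P_3 = (1, -8, 8).
Each component of P_1P_3 is -1/2 times the corresponding component of P_1P_2, so P_1P_3 = -1/2·P_1P_2 and the points are collinear.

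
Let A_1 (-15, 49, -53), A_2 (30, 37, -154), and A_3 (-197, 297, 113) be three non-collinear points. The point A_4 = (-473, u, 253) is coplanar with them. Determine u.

Coplanarity requires A_1A_2 · (A_1A_3 × A_1A_4) = 0.
A_1A_2 = (45, -12, -101), A_1A_3 = (-182, 248, 166); the triple product is linear in u with coefficient 10912 and constant term -8347680.
Setting it to zero: u = 765.

765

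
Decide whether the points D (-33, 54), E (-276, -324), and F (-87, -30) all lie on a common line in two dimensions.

DE = (-243, -378), DF = (-54, -84).
Checking proportionality: DF = 2/9·DE, so the vectors are parallel and the points are collinear.

Yes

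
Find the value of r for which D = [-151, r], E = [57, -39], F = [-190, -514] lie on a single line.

-439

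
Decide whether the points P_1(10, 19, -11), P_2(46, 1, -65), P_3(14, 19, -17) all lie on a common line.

P_1P_2 = (36, -18, -54), P_1P_3 = (4, 0, -6).
P_1P_2 × P_1P_3 = (108, 0, 72).
The cross product is nonzero, so the points do not lie on one line.

No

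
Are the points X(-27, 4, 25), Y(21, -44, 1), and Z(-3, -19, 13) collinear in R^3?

No

XY = (48, -48, -24), XZ = (24, -23, -12).
XY × XZ = (24, 0, 48).
The cross product is nonzero, so the points do not lie on one line.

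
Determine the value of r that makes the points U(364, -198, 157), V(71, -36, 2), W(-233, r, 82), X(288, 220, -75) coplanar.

Normal to plane UVX: n = (27206, -56196, -110162); plane equation n·P = 3734358.
Requiring n·W = 3734358: (-56196)r + (-15372282) = 3734358.
So r = -340.

-340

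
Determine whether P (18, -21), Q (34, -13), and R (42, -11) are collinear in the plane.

No

PQ = (16, 8), PR = (24, 10).
Twice the signed area of △PQR is (16)(10) − (8)(24) = -32.
The area is nonzero, so the three points are not collinear.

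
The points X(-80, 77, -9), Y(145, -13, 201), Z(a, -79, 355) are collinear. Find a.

Collinearity requires XY × XZ = 0; each component is linear in a.
The y-component gives (210)a + (-65100) = 0, so a = 310.
The remaining components then also vanish.

310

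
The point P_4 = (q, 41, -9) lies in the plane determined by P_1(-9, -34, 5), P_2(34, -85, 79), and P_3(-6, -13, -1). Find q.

8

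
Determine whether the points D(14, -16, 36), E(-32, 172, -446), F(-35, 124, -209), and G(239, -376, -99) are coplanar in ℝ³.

Yes

The four points are coplanar iff the 3×3 determinant with rows DE, DF, DG is zero.
Rows: (-46, 188, -482), (-49, 140, -245), (225, -360, -135).
Expanding along the first row: (-46)(-107100) − (188)(61740) + (-482)(-13860) = 0.
Zero determinant ⇒ coplanar.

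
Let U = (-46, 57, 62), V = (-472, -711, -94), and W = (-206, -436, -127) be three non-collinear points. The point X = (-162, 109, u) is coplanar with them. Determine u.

The plane through U, V, W has equation 68244x − 55554y + 87138z = -903246.
Substituting X: (87138)u + (-17110914) = -903246, so u = 186.

186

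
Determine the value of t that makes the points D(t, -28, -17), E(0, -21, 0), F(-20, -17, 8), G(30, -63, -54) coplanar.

The points are coplanar iff DE · (DF × DG) = 0.
Expanding, this is linear in t: (-120)t + (6360) = 0.
So t = 53.

53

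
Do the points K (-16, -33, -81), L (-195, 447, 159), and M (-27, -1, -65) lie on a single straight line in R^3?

No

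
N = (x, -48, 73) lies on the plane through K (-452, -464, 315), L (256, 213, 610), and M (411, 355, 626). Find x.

43

The plane through K, L, M has equation −31058x + 34397y − 4399z = -3307677.
Substituting N: (-31058)x + (-1972183) = -3307677, so x = 43.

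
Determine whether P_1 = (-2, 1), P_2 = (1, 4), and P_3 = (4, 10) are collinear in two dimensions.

No

P_1P_2 = (3, 3), P_1P_3 = (6, 9).
If collinear, P_1P_3 would be a scalar multiple of P_1P_2. But (3)·(9) ≠ (3)·(6) (difference 9), so they are not parallel; the points are not collinear.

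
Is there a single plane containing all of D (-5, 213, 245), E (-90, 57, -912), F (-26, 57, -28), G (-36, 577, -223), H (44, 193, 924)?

Yes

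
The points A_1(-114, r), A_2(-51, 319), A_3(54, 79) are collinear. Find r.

Collinearity: (A_1 − A_2) must be parallel to (A_3 − A_2) = (105, -240).
Cross-multiplying the components: (r − 319)·(105) = (-63)·(-240).
Solving gives r = 463.

463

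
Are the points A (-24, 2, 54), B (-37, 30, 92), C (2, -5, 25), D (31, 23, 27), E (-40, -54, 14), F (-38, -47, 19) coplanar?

The plane through A, B, C has normal n = AB × AC = (-546, 611, -637) and equation n·P = -20072.
Checking the remaining points: n·D = -20072, n·E = -20072, n·F = -20072.
All equal -20072, so all 6 points lie in one plane.

Yes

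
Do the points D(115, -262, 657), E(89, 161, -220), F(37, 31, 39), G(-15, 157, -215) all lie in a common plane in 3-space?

With D as base: DE = (-26, 423, -877), DF = (-78, 293, -618), DG = (-130, 419, -872).
DF × DG = (3446, 12324, 5408).
DE · (DF × DG) = 380640.
Since 380640 ≠ 0, the four points are not coplanar.

No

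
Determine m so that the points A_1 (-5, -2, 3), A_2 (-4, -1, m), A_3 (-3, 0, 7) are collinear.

5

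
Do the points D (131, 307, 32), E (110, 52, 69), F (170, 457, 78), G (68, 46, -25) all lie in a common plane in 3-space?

No

With D as base: DE = (-21, -255, 37), DF = (39, 150, 46), DG = (-63, -261, -57).
DF × DG = (3456, -675, -729).
DE · (DF × DG) = 72576.
Since 72576 ≠ 0, the four points are not coplanar.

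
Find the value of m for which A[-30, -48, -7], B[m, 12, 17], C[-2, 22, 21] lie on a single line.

-6

Collinearity requires AB × AC = 0; each component is linear in m.
The y-component gives (-28)m + (-168) = 0, so m = -6.
The remaining components then also vanish.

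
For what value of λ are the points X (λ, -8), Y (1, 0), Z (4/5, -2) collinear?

Collinearity: (X − Y) must be parallel to (Z − Y) = (-1/5, -2).
Cross-multiplying the components: (λ − 1)·(-2) = (-8)·(-1/5).
Solving gives λ = 1/5.

1/5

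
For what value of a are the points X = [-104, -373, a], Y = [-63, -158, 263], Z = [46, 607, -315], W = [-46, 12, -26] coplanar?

195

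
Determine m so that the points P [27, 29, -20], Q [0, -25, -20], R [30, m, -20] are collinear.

Collinearity requires PQ × PR = 0; each component is linear in m.
The z-component gives (-27)m + (945) = 0, so m = 35.
The remaining components then also vanish.

35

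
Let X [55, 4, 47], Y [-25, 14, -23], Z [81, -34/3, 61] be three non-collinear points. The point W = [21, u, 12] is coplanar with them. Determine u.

1

Coplanarity requires XY · (XZ × XW) = 0.
XY = (-80, 10, -70), XZ = (26, -46/3, 14); the triple product is linear in u with coefficient -700 and constant term 700.
Setting it to zero: u = 1.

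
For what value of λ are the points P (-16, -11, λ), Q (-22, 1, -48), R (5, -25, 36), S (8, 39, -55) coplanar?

-20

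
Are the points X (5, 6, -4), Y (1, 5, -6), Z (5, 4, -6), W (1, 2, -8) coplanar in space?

With X as base: XY = (-4, -1, -2), XZ = (0, -2, -2), XW = (-4, -4, -4).
XZ × XW = (0, 8, -8).
XY · (XZ × XW) = 8.
Since 8 ≠ 0, the four points are not coplanar.

No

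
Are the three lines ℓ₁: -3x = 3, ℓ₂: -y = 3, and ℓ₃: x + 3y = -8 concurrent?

No

Lines aᵢx + bᵢy = cᵢ with pairwise distinct directions are concurrent exactly when det[aᵢ bᵢ cᵢ] = 0.
Here the determinant is 6.
Nonzero, so no common point exists.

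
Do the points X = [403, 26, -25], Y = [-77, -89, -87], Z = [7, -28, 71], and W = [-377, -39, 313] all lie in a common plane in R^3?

Yes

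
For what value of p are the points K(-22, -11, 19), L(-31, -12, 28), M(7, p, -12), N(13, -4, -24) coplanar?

-7

Normal to plane KLN: n = (-20, -72, -28); plane equation n·P = 700.
Requiring n·M = 700: (-72)p + (196) = 700.
So p = -7.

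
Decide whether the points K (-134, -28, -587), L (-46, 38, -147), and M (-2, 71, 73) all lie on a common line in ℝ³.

KL = (88, 66, 440), KM = (132, 99, 660).
KL × KM = (0, 0, 0).
The cross product vanishes, so the three points are collinear.

Yes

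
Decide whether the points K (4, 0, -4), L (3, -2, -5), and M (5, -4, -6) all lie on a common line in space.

No

KL = (-1, -2, -1), KM = (1, -4, -2).
KL × KM = (0, -3, 6).
The cross product is nonzero, so the points do not lie on one line.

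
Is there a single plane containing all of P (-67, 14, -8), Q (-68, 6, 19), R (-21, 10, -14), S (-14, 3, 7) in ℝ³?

The four points are coplanar iff the 3×3 determinant with rows PQ, PR, PS is zero.
Rows: (-1, -8, 27), (46, -4, -6), (53, -11, 15).
Expanding along the first row: (-1)(-126) − (-8)(1008) + (27)(-294) = 252.
Nonzero ⇒ not coplanar.

No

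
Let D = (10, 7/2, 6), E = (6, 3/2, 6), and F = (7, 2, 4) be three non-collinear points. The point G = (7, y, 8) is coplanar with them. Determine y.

2

The plane through D, E, F has equation 4x − 8y = 12.
Substituting G: (-8)y + (28) = 12, so y = 2.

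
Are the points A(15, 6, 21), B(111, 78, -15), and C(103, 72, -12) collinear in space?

AB = (96, 72, -36), AC = (88, 66, -33).
Each component of AC is 11/12 times the corresponding component of AB, so AC = 11/12·AB and the points are collinear.

Yes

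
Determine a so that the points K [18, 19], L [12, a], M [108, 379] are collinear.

-5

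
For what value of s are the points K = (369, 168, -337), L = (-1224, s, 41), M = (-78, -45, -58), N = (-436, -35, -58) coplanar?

Normal to plane KMN: n = (-2790, -99882, -80724); plane equation n·P = 9394302.
Requiring n·L = 9394302: (-99882)s + (105276) = 9394302.
So s = -93.

-93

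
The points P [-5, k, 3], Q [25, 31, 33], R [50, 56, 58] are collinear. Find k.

Direction QR = (25, 25, 25). From the x-coordinate of P, the parameter along the line is τ = (-5 − 25)/25 = -6/5.
Then k = 31 + (-6/5)·(25) = 1.

1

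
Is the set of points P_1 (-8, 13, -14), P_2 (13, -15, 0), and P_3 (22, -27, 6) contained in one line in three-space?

P_1P_2 = (21, -28, 14), P_1P_3 = (30, -40, 20).
Each component of P_1P_3 is 10/7 times the corresponding component of P_1P_2, so P_1P_3 = 10/7·P_1P_2 and the points are collinear.

Yes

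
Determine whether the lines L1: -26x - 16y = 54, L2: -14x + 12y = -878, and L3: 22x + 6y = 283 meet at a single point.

Intersecting L1 and L2: solving the 2×2 system gives (x, y) = (25, -44).
Substitute into L3: (22)(25) + (6)(-44) = 286.
But L3 requires 283 ≠ 286, so the three lines have no common point.

No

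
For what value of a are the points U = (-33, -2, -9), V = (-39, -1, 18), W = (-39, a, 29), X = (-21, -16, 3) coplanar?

-3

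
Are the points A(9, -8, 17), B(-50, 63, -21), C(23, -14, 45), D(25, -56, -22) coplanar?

No

The four points are coplanar iff the 3×3 determinant with rows AB, AC, AD is zero.
Rows: (-59, 71, -38), (14, -6, 28), (16, -48, -39).
Expanding along the first row: (-59)(1578) − (71)(-994) + (-38)(-576) = -640.
Nonzero ⇒ not coplanar.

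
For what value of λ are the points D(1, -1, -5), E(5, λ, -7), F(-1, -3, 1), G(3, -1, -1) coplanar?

1

Coplanarity ⇔ det[DE; DF; DG] = 0.
Expanding, this is linear in λ: (20)λ + (-20) = 0.
So λ = 1.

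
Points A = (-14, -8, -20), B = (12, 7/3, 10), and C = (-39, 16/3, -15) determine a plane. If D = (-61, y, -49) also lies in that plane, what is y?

-28/3

Coplanarity requires AB · (AC × AD) = 0.
AB = (26, 31/3, 30), AC = (-25, 40/3, 5); the triple product is linear in y with coefficient -880 and constant term -24640/3.
Setting it to zero: y = -28/3.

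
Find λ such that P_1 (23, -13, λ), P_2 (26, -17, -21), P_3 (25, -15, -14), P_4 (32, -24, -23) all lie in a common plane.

-16

The points are coplanar iff P_1P_2 · (P_1P_3 × P_1P_4) = 0.
Expanding, this is linear in λ: (5)λ + (80) = 0.
So λ = -16.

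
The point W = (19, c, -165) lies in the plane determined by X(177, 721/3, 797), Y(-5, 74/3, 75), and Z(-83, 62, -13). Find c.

A normal to the plane is n = XY × XZ = (137800/3, 40300, -70850/3).
W lies in the plane iff n · XW = 0.
This gives (40300)c + (17329000/3) = 0, so c = -430/3.

-430/3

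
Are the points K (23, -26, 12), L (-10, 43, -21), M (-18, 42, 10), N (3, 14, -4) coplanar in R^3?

Yes

The four points are coplanar iff the 3×3 determinant with rows KL, KM, KN is zero.
Rows: (-33, 69, -33), (-41, 68, -2), (-20, 40, -16).
Expanding along the first row: (-33)(-1008) − (69)(616) + (-33)(-280) = 0.
Zero determinant ⇒ coplanar.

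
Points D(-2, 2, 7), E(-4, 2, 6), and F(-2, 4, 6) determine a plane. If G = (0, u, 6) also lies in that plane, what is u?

Coplanarity requires DE · (DF × DG) = 0.
DE = (-2, 0, -1), DF = (0, 2, -1); the triple product is linear in u with coefficient -2 and constant term 12.
Setting it to zero: u = 6.

6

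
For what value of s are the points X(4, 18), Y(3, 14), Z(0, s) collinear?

2

The three points are collinear iff det[XY; XZ] = 0.
This determinant is linear in s: (-1)s + (2) = 0, so s = 2.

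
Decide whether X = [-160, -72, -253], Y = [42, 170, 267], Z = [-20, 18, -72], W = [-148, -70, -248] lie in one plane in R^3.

No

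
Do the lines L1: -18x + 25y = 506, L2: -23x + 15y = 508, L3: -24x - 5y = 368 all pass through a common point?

Intersecting L1 and L2: solving the 2×2 system gives (x, y) = (-1022/61, 2494/305).
Substitute into L3: (-24)(-1022/61) + (-5)(2494/305) = 22034/61.
But L3 requires 368 ≠ 22034/61, so the three lines have no common point.

No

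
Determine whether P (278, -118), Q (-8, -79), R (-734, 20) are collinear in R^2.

Yes

PQ = (-286, 39), PR = (-1012, 138).
Checking proportionality: PR = 46/13·PQ, so the vectors are parallel and the points are collinear.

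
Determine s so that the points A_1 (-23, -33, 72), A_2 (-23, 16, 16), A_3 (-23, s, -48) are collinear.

72

Direction A_1A_2 = (0, 49, -56). From the z-coordinate of A_3, the parameter along the line is τ = (-48 − 72)/(-56) = 15/7.
Then s = (-33) + 15/7·(49) = 72.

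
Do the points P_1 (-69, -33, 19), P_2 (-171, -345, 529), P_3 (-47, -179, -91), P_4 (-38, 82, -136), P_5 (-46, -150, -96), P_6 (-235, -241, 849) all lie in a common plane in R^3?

The plane through P_1, P_2, P_3 has normal n = P_1P_2 × P_1P_3 = (108780, 0, 21756) and equation n·P = -7092456.
Checking the remaining points: n·P_4 = -7092456, n·P_5 = -7092456, n·P_6 = -7092456.
All equal -7092456, so all 6 points lie in one plane.

Yes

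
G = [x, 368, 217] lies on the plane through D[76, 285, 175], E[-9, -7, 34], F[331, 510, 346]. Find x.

106

A normal to the plane is n = DE × DF = (-18207, -21420, 55335).
G lies in the plane iff n · DG = 0.
This gives (-18207)x + (1929942) = 0, so x = 106.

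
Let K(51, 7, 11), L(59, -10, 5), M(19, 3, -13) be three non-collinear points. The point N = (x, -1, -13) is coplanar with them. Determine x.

A normal to the plane is n = KL × KM = (384, 384, -576).
N lies in the plane iff n · KN = 0.
This gives (384)x + (-8832) = 0, so x = 23.

23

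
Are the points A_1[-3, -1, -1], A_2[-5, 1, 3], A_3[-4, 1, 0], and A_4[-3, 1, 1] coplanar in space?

No

With A_1 as base: A_1A_2 = (-2, 2, 4), A_1A_3 = (-1, 2, 1), A_1A_4 = (0, 2, 2).
A_1A_3 × A_1A_4 = (2, 2, -2).
A_1A_2 · (A_1A_3 × A_1A_4) = -8.
Since -8 ≠ 0, the four points are not coplanar.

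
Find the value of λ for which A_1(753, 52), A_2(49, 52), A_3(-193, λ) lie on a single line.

52

Collinearity: (A_3 − A_1) must be parallel to (A_2 − A_1) = (-704, 0).
Cross-multiplying the components: (λ − 52)·(-704) = (-946)·(0).
Solving gives λ = 52.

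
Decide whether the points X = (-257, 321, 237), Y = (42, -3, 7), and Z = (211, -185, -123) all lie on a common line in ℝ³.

No

XY = (299, -324, -230), XZ = (468, -506, -360).
XY × XZ = (260, 0, 338).
The cross product is nonzero, so the points do not lie on one line.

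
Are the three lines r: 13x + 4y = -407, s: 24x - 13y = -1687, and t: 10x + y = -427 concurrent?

The three lines meet at one point iff the augmented coefficient matrix [aᵢ bᵢ cᵢ] has rank < 3, i.e. its determinant vanishes.
Here the determinant is 4928.
Nonzero, so no common point exists.

No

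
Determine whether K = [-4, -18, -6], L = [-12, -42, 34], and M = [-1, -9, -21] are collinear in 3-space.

Yes

KL = (-8, -24, 40), KM = (3, 9, -15).
Each component of KM is -3/8 times the corresponding component of KL, so KM = -3/8·KL and the points are collinear.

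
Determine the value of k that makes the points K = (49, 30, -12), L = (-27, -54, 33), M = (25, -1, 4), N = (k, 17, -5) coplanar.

37

Normal to plane KLM: n = (51, 136, 340); plane equation n·P = 2499.
Requiring n·N = 2499: (51)k + (612) = 2499.
So k = 37.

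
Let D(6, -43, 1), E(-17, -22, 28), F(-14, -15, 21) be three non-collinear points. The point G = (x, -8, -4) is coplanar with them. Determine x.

1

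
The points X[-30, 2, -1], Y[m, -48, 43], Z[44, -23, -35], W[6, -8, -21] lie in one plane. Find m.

6

Normal to plane XZW: n = (160, 256, 160); plane equation n·P = -4448.
Requiring n·Y = -4448: (160)m + (-5408) = -4448.
So m = 6.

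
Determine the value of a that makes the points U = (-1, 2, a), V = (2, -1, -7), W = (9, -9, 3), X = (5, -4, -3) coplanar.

Coplanarity ⇔ det[UV; UW; UX] = 0.
Expanding, this is linear in a: (-3)a + (-33) = 0.
So a = -11.

-11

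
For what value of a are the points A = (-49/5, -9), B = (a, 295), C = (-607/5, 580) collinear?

-337/5

Collinearity: (B − A) must be parallel to (C − A) = (-558/5, 589).
Cross-multiplying the components: (a − (-49/5))·(589) = (304)·(-558/5).
Solving gives a = -337/5.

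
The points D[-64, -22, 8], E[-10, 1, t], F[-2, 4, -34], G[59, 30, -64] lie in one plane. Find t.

The points are coplanar iff DE · (DF × DG) = 0.
Expanding, this is linear in t: (26)t + (494) = 0.
So t = -19.

-19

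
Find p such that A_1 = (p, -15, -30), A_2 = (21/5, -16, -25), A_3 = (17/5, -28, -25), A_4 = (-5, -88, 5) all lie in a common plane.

5

The points are coplanar iff A_1A_2 · (A_1A_3 × A_1A_4) = 0.
Expanding, this is linear in p: (360)p + (-1800) = 0.
So p = 5.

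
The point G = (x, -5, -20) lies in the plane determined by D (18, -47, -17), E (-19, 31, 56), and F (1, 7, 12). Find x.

15

Coplanarity requires DE · (DF × DG) = 0.
DE = (-37, 78, 73), DF = (-17, 54, 29); the triple product is linear in x with coefficient -1680 and constant term 25200.
Setting it to zero: x = 15.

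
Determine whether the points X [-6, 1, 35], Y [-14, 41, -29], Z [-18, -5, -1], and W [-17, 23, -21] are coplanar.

No

A normal to the plane through X, Y, Z is n = XY × XZ = (-1824, 480, 528).
The plane has equation n·P = 29904. For W: n·W = 30960.
30960 ≠ 29904, so W is off the plane.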